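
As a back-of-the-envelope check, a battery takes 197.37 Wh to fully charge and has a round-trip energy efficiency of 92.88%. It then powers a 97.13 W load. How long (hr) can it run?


Step 1: E_discharge = eta/100 * E_charge = 92.88/100 * 197.37 = 183.32 Wh
Step 2: t = E_discharge / P = 183.32 / 97.13 = 1.887 hr

1.887 hr


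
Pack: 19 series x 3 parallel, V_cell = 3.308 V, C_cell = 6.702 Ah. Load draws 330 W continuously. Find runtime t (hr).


Step 1: E_pack = Ns * V_cell * Np * C_cell = 19 * 3.308 * 3 * 6.702 = 1263.7 Wh
Step 2: t = E_pack / P = 1263.7 / 330 = 3.829 hr

3.829 hr


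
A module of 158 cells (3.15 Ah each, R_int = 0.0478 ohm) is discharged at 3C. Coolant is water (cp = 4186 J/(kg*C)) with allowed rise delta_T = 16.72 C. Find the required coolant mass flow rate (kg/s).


Step 1: I = 3 * 3.15 = 9.45 A
Step 2: Q_cell = I^2 * R = 9.45^2 * 0.0478 = 4.2687 W
Step 3: Q_total = 158 * 4.2687 = 674.45 W
Step 4: m_dot = Q_total / (cp * dT) = 674.45 / (4186 * 16.72) = 0.009636 kg/s

0.009636 kg/s


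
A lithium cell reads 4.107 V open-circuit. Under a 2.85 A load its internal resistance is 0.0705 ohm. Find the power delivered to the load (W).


Step 1: V_terminal = OCV - I*R = 4.107 - 2.85 * 0.0705 = 3.9061 V
Step 2: P_out = V_terminal * I = 3.9061 * 2.85 = 11.13 W

11.13 W


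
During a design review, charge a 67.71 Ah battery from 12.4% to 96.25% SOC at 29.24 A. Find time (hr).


delta_Ah = 67.71 * (96.25 - 12.4) / 100 = 56.775 Ah
t = delta_Ah / I = 56.775 / 29.24 = 1.942 hr

1.942 hr


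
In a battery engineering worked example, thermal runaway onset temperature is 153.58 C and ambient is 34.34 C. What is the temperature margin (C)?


Safety margin = 153.58 C - 34.34 C = 119.24 C

119.24 C


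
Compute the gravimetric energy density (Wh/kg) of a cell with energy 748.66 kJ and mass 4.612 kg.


Convert: E = 748.66 kJ = 207.96 Wh
ED = E / m = 207.96 / 4.612 = 45.09 Wh/kg

45.09 Wh/kg


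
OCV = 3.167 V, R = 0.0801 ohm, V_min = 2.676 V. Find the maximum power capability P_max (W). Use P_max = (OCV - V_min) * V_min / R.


P_max = (OCV - V_min) * V_min / R = (3.167 - 2.676) * 2.676 / 0.0801 = 0.491 * 2.676 / 0.0801 = 16.40 W

16.40 W


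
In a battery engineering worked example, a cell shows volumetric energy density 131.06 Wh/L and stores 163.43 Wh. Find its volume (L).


V = E / ED = 163.43 / 131.06 = 1.247 L

1.247 L


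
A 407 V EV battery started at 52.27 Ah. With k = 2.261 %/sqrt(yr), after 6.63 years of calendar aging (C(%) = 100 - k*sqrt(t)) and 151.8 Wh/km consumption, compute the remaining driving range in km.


Step 1: capacity retention = 100 - 2.261 * sqrt(6.63) = 100 - 2.261 * 2.5749 = 94.178%
Step 2: C_now = 52.27 * 94.178/100 = 49.227 Ah
Step 3: E_pack = V * C_now = 407 * 49.227 = 20035 Wh
Step 4: range = E_pack / consumption = 20035 / 151.8 = 132.0 km

132.0 km


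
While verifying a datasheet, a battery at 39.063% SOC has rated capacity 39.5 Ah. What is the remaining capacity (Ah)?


remaining = SOC / 100 * total = 39.063 / 100 * 39.5 = 15.43 Ah

15.43 Ah


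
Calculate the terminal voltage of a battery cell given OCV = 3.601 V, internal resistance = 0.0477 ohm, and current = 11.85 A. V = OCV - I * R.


IR drop = 11.85 * 0.0477 = 0.56525 V
V = 3.601 - 0.56525 = 3.036 V

3.036 V


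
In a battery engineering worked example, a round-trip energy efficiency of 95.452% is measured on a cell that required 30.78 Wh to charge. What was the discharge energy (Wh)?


E_dis = eta/100 * E_chg = 95.452/100 * 30.78 = 29.38 Wh

29.38 Wh


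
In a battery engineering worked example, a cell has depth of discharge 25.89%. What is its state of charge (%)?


SOC = 100 - DOD = 100 - 25.89 = 74.11%

74.11%


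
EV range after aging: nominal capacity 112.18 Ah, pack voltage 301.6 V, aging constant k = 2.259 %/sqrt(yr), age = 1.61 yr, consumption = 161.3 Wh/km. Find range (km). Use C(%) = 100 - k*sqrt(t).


Step 1: capacity retention = 100 - 2.259 * sqrt(1.61) = 100 - 2.259 * 1.2689 = 97.134%
Step 2: C_now = 112.18 * 97.134/100 = 108.96 Ah
Step 3: E_pack = V * C_now = 301.6 * 108.96 = 32862 Wh
Step 4: range = E_pack / consumption = 32862 / 161.3 = 203.7 km

203.7 km


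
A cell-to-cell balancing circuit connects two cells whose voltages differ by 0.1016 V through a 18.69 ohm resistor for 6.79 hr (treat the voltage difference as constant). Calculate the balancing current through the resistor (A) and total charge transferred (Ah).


I_bal = dV / R = 0.1016 / 18.69 = 0.0054361 A
Q = I_bal * t = 0.0054361 * 6.79 = 0.03691 Ah

I=0.0054361 A, Q=0.03691 Ah


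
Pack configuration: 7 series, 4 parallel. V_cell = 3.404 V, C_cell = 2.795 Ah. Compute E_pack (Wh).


E = Ns * Vcell * Np * Ccell = 7 * 3.404 * 4 * 2.795 = 266.4 Wh

266.4 Wh


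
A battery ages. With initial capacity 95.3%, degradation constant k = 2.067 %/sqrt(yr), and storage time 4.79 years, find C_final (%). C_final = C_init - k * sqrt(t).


Step 1: sqrt(4.79 yr) = 2.1886
Step 2: drop = 2.067 * 2.1886 = 4.5238
Step 3: C_final = 95.3 - 4.5238 = 90.78%

90.78%


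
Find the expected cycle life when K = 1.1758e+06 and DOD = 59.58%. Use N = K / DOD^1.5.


Step 1: DOD^1.5 = 59.58^1.5 = 459.89
Step 2: N = 1.1758e+06 / 459.89 = 2557 cycles

2557 cycles


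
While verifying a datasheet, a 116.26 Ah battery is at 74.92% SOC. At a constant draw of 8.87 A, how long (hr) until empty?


Step 1: remaining = SOC/100 * C_total = 74.92/100 * 116.26 = 87.102 Ah
Step 2: t = remaining / I = 87.102 / 8.87 = 9.820 hr

9.820 hr


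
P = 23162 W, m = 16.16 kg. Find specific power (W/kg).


Specific power = 23162 W / 16.16 kg = 1433 W/kg

1433 W/kg


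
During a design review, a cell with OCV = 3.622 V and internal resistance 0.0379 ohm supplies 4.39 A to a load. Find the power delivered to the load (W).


Step 1: V_terminal = OCV - I*R = 3.622 - 4.39 * 0.0379 = 3.4556 V
Step 2: P_out = V_terminal * I = 3.4556 * 4.39 = 15.17 W

15.17 W


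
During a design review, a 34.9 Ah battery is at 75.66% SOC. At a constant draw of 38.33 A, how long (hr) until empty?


Step 1: remaining = SOC/100 * C_total = 75.66/100 * 34.9 = 26.405 Ah
Step 2: t = remaining / I = 26.405 / 38.33 = 0.6889 hr

0.6889 hr


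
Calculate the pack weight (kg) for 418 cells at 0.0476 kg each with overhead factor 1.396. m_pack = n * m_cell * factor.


m_pack = n * m_cell * overhead = 418 * 0.0476 * 1.396 = 27.78 kg

27.78 kg


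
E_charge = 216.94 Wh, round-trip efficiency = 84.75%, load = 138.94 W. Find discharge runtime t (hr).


Step 1: E_discharge = eta/100 * E_charge = 84.75/100 * 216.94 = 183.86 Wh
Step 2: t = E_discharge / P = 183.86 / 138.94 = 1.323 hr

1.323 hr


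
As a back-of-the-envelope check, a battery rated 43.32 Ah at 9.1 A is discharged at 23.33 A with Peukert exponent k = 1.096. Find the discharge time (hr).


Step 1: t_rated = C / I_rated = 43.32 / 9.1 = 4.7604 hr
Step 2: ratio = 9.1 / 23.33 = 0.39006
Step 3: ratio^k = 0.39006^1.096 = 0.35635
Step 4: t = t_rated * ratio^k = 4.7604 * 0.35635 = 1.696 hr

1.696 hr


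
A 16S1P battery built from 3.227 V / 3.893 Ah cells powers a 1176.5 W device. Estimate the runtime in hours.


Step 1: E_pack = Ns * V_cell * Np * C_cell = 16 * 3.227 * 1 * 3.893 = 201 Wh
Step 2: t = E_pack / P = 201 / 1176.5 = 0.1708 hr

0.1708 hr


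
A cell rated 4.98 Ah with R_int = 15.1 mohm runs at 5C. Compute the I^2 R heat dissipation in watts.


Convert: R = 15.1 mohm = 0.0151 ohm
Step 1: I = C_rate * capacity = 5 * 4.98 = 24.9 A
Step 2: Q = I^2 * R = 24.9^2 * 0.0151 = 620.01 * 0.0151 = 9.362 W

9.362 W


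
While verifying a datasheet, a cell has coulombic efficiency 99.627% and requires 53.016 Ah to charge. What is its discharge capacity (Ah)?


Q_dis = eta/100 * Q_chg = 99.627/100 * 53.016 = 52.82 Ah

52.82 Ah


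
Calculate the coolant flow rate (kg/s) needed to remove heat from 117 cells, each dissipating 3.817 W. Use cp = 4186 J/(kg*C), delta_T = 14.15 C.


Q_total = 117 * 3.817 = 446.59 W
m_dot = Q_total / (cp * dT) = 446.59 / (4186 * 14.15) = 0.007540 kg/s

0.007540 kg/s


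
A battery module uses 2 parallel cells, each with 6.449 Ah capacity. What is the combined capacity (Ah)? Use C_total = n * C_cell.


C_total = 2 * 6.449 = 12.898 Ah

12.898 Ah


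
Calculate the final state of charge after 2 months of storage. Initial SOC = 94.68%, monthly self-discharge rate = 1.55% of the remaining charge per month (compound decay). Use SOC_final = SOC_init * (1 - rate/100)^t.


decay = (1 - 1.55/100)^2 = 0.96924
SOC_final = 94.68 * 0.96924 = 91.77%

91.77%


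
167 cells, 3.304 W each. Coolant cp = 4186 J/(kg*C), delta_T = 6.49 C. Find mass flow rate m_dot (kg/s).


Q_total = 167 * 3.304 = 551.77 W
m_dot = Q_total / (cp * dT) = 551.77 / (4186 * 6.49) = 0.02031 kg/s

0.02031 kg/s


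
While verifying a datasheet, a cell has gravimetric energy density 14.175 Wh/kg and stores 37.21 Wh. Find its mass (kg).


m = E / ED = 37.21 / 14.175 = 2.625 kg

2.625 kg


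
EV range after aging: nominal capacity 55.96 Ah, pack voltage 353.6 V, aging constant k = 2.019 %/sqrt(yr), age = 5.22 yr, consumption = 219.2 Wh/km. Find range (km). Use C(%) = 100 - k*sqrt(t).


Step 1: capacity retention = 100 - 2.019 * sqrt(5.22) = 100 - 2.019 * 2.2847 = 95.387%
Step 2: C_now = 55.96 * 95.387/100 = 53.379 Ah
Step 3: E_pack = V * C_now = 353.6 * 53.379 = 18875 Wh
Step 4: range = E_pack / consumption = 18875 / 219.2 = 86.11 km

86.11 km


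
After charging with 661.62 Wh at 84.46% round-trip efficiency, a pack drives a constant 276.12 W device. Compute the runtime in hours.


Step 1: E_discharge = eta/100 * E_charge = 84.46/100 * 661.62 = 558.8 Wh
Step 2: t = E_discharge / P = 558.8 / 276.12 = 2.024 hr

2.024 hr


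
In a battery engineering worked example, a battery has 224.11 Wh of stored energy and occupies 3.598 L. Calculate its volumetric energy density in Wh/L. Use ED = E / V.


ED = E / V = 224.11 / 3.598 = 62.29 Wh/L

62.29 Wh/L


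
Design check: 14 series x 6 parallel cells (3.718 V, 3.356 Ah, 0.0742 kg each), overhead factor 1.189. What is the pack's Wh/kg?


Step 1: V_pack = 14 * 3.718 = 52.052 V
Step 2: C_pack = 6 * 3.356 = 20.136 Ah
Step 3: E_pack = V_pack * C_pack = 52.052 * 20.136 = 1048.1 Wh
Step 4: m_pack = 14 * 6 * 0.0742 * 1.189 = 7.4108 kg
Step 5: ED = E_pack / m_pack = 1048.1 / 7.4108 = 141.4 Wh/kg

141.4 Wh/kg


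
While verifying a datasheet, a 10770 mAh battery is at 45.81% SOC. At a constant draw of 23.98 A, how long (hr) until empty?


Convert: C_total = 10770 mAh = 10.77 Ah
Step 1: remaining = SOC/100 * C_total = 45.81/100 * 10.77 = 4.9337 Ah
Step 2: t = remaining / I = 4.9337 / 23.98 = 0.2057 hr

0.2057 hr


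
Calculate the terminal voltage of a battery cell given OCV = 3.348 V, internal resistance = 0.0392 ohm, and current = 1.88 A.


IR drop = 1.88 * 0.0392 = 0.073696 V
V = 3.348 - 0.073696 = 3.274 V

3.274 V


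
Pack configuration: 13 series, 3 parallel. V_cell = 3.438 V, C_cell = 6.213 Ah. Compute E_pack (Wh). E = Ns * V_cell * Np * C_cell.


E = Ns * Vcell * Np * Ccell = 13 * 3.438 * 3 * 6.213 = 833.1 Wh

833.1 Wh


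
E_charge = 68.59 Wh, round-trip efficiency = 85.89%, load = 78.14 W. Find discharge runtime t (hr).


Step 1: E_discharge = eta/100 * E_charge = 85.89/100 * 68.59 = 58.912 Wh
Step 2: t = E_discharge / P = 58.912 / 78.14 = 0.7539 hr

0.7539 hr


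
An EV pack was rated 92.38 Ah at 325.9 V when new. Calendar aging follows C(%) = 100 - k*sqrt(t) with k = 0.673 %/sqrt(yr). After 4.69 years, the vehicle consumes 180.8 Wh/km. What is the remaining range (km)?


Step 1: capacity retention = 100 - 0.673 * sqrt(4.69) = 100 - 0.673 * 2.1656 = 98.543%
Step 2: C_now = 92.38 * 98.543/100 = 91.034 Ah
Step 3: E_pack = V * C_now = 325.9 * 91.034 = 29668 Wh
Step 4: range = E_pack / consumption = 29668 / 180.8 = 164.1 km

164.1 km


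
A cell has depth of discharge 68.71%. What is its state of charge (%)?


SOC = 100 - DOD = 100 - 68.71 = 31.29%

31.29%


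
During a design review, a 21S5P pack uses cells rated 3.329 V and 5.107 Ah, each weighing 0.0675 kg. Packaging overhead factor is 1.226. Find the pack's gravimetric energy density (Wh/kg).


Step 1: V_pack = 21 * 3.329 = 69.909 V
Step 2: C_pack = 5 * 5.107 = 25.535 Ah
Step 3: E_pack = V_pack * C_pack = 69.909 * 25.535 = 1785.1 Wh
Step 4: m_pack = 21 * 5 * 0.0675 * 1.226 = 8.6893 kg
Step 5: ED = E_pack / m_pack = 1785.1 / 8.6893 = 205.4 Wh/kg

205.4 Wh/kg


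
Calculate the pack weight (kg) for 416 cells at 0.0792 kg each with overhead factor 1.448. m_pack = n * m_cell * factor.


m_pack = n * m_cell * overhead = 416 * 0.0792 * 1.448 = 47.71 kg

47.71 kg


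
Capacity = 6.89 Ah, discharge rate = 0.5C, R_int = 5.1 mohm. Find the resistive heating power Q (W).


Convert: R = 5.1 mohm = 0.0051 ohm
Step 1: I = C_rate * capacity = 0.5 * 6.89 = 3.445 A
Step 2: Q = I^2 * R = 3.445^2 * 0.0051 = 11.868 * 0.0051 = 0.06053 W

0.06053 W


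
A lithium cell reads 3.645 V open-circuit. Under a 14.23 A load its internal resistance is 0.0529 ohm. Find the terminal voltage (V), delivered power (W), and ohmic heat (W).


Step 1: V_terminal = OCV - I*R = 3.645 - 14.23 * 0.0529 = 2.8922 V
Step 2: P_out = V_terminal * I = 2.8922 * 14.23 = 41.16 W
Step 3: Q = I^2 * R = 14.23^2 * 0.0529 = 10.71 W

V=2.8922 V, P=41.16 W, Q=10.71 W


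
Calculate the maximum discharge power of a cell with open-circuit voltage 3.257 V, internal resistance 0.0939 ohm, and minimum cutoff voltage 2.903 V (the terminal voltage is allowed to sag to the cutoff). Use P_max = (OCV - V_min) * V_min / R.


dV = OCV - V_min = 0.354 V (so I_max = dV / R)
P_max = dV * V_min / R = 0.354 * 2.903 / 0.0939 = 10.94 W

10.94 W


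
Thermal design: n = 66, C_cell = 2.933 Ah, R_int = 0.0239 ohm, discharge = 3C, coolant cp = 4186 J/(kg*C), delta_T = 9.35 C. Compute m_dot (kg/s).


Step 1: I = 3 * 2.933 = 8.799 A
Step 2: Q_cell = I^2 * R = 8.799^2 * 0.0239 = 1.8504 W
Step 3: Q_total = 66 * 1.8504 = 122.13 W
Step 4: m_dot = Q_total / (cp * dT) = 122.13 / (4186 * 9.35) = 0.003120 kg/s

0.003120 kg/s


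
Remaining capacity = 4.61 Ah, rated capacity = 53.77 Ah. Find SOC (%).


SOC% = 4.61 / 53.77 * 100 = 8.574%

8.574%


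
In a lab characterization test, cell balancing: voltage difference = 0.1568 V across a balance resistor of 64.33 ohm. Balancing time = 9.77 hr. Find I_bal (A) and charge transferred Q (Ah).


I_bal = dV / R = 0.1568 / 64.33 = 0.0024374 A
Q = I_bal * t = 0.0024374 * 9.77 = 0.02381 Ah

I=0.0024374 A, Q=0.02381 Ah


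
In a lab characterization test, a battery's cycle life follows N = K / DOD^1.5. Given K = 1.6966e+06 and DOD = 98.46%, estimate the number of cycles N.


DOD^1.5 = 976.99
N = K / DOD^1.5 = 1.6966e+06 / 976.99 = 1737

1737 cycles


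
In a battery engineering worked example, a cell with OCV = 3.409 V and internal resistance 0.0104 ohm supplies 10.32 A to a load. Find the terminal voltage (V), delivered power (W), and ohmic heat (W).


Step 1: V_terminal = OCV - I*R = 3.409 - 10.32 * 0.0104 = 3.3017 V
Step 2: P_out = V_terminal * I = 3.3017 * 10.32 = 34.07 W
Step 3: Q = I^2 * R = 10.32^2 * 0.0104 = 1.108 W

V=3.3017 V, P=34.07 W, Q=1.108 W


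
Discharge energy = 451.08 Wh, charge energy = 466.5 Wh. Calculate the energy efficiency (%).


Round-trip efficiency = 451.08/466.5 * 100% = 96.69%

96.69%


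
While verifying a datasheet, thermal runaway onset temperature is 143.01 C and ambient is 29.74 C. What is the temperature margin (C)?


margin = T_onset - T_ambient = 143.01 - 29.74 = 113.27 C

113.27 C


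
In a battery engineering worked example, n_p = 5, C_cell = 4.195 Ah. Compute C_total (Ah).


C_total = 5 * 4.195 = 20.975 Ah

20.975 Ah


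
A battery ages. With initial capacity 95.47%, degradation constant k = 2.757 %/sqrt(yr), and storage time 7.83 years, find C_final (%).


Step 1: sqrt(7.83 yr) = 2.7982
Step 2: drop = 2.757 * 2.7982 = 7.7146
Step 3: C_final = 95.47 - 7.7146 = 87.76%

87.76%


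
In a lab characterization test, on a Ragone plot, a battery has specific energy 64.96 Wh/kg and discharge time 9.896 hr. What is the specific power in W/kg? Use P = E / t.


P_specific = E / t = 64.96 / 9.896 = 6.564 W/kg

6.564 W/kg


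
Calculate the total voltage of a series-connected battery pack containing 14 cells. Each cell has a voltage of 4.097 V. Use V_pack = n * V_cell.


Series voltages add: 14 * 4.097 V = 57.358 V

57.358 V


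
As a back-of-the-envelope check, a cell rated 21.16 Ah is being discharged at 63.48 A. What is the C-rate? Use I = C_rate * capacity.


Rearranging: C_rate = 63.48 / 21.16 = 3C

3C


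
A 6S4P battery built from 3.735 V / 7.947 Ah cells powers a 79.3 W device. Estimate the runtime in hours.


Step 1: E_pack = Ns * V_cell * Np * C_cell = 6 * 3.735 * 4 * 7.947 = 712.37 Wh
Step 2: t = E_pack / P = 712.37 / 79.3 = 8.983 hr

8.983 hr


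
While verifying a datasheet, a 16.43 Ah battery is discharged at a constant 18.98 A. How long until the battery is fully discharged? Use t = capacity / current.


Runtime = 16.43 Ah / 18.98 A = 0.8656 hr

0.8656 hr


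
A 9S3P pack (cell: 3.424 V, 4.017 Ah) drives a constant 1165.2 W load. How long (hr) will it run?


Step 1: E_pack = Ns * V_cell * Np * C_cell = 9 * 3.424 * 3 * 4.017 = 371.36 Wh
Step 2: t = E_pack / P = 371.36 / 1165.2 = 0.3187 hr

0.3187 hr


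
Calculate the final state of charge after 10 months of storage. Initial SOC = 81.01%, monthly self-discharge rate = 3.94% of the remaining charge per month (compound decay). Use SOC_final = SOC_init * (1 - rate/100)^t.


Monthly retention factor = 1 - 3.94/100 = 0.9606
Over 10 months: factor^10 = 0.669
SOC_final = 81.01 * 0.669 = 54.20%

54.20%


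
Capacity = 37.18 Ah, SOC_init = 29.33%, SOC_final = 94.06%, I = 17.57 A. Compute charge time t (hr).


Step 1: dSOC = 94.06% - 29.33% = 64.73%
Step 2: delta_Ah = 37.18 * 64.73 / 100 = 24.067 Ah
Step 3: t = 24.067 / 17.57 = 1.370 hr

1.370 hr


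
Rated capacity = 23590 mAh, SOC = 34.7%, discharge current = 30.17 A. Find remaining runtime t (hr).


Convert: C_total = 23590 mAh = 23.59 Ah
Step 1: remaining = SOC/100 * C_total = 34.7/100 * 23.59 = 8.1857 Ah
Step 2: t = remaining / I = 8.1857 / 30.17 = 0.2713 hr

0.2713 hr


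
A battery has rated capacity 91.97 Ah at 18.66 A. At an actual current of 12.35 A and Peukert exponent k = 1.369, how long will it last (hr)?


t_rated = C / I_rated = 91.97 / 18.66 = 4.9287 hr
(I_rated/I)^k = (1.5109)^1.369 = 1.7594
t = t_rated * (I_rated/I)^k = 4.9287 * 1.7594 = 8.672 hr

8.672 hr


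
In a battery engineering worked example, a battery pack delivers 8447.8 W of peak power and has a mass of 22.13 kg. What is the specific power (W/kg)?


SP = P / m = 8447.8 / 22.13 = 381.7 W/kg

381.7 W/kg


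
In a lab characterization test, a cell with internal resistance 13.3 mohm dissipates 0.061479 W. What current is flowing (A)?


Convert: R = 13.3 mohm = 0.0133 ohm
I = sqrt(Q / R) = sqrt(0.061479 / 0.0133) = sqrt(4.6225) = 2.150 A

2.150 A


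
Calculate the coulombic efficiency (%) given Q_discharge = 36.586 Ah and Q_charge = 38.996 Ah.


Coulombic efficiency = 36.586/38.996 * 100% = 93.82%

93.82%


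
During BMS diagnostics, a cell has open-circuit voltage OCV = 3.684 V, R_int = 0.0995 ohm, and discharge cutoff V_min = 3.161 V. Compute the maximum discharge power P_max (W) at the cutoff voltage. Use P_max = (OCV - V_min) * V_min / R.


dV = OCV - V_min = 0.523 V (so I_max = dV / R)
P_max = dV * V_min / R = 0.523 * 3.161 / 0.0995 = 16.62 W

16.62 W


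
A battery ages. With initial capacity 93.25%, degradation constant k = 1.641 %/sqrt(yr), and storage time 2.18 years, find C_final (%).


Step 1: sqrt(2.18 yr) = 1.4765
Step 2: drop = 1.641 * 1.4765 = 2.4229
Step 3: C_final = 93.25 - 2.4229 = 90.83%

90.83%


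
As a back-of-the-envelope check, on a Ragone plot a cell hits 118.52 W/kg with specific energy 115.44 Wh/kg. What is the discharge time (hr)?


t = E / P = 115.44 / 118.52 = 0.9740 hr

0.9740 hr


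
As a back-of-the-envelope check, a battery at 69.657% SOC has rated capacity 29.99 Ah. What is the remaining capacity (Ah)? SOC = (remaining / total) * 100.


remaining = SOC / 100 * total = 69.657 / 100 * 29.99 = 20.89 Ah

20.89 Ah


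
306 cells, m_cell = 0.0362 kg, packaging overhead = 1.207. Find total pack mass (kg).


Cell mass sum = 306 * 0.0362 = 11.077 kg
With overhead 1.207: m_pack = 11.077 * 1.207 = 13.37 kg

13.37 kg


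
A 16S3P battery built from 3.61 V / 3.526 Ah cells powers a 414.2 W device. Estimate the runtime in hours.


Step 1: E_pack = Ns * V_cell * Np * C_cell = 16 * 3.61 * 3 * 3.526 = 610.99 Wh
Step 2: t = E_pack / P = 610.99 / 414.2 = 1.475 hr

1.475 hr


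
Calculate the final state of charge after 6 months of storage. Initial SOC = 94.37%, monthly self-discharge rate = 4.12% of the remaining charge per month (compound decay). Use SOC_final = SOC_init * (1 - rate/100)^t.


decay = (1 - 4.12/100)^6 = 0.77691
SOC_final = 94.37 * 0.77691 = 73.32%

73.32%


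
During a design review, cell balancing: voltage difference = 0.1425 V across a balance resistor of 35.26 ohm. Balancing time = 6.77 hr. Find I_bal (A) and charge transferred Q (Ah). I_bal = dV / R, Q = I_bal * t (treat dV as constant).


I_bal = dV / R = 0.1425 / 35.26 = 0.0040414 A
Q = I_bal * t = 0.0040414 * 6.77 = 0.02736 Ah

I=0.0040414 A, Q=0.02736 Ah


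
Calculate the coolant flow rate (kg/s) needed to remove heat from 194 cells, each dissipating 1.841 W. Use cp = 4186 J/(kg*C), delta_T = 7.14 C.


Step 1: Total heat Q = 194 * 1.841 W = 357.15 W
Step 2: denom = cp * dT = 4186 * 7.14 = 29888
Step 3: m_dot = 357.15 / 29888 = 0.01195 kg/s

0.01195 kg/s


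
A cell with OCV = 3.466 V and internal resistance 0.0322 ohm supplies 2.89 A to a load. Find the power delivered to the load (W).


Step 1: V_terminal = OCV - I*R = 3.466 - 2.89 * 0.0322 = 3.3729 V
Step 2: P_out = V_terminal * I = 3.3729 * 2.89 = 9.748 W

9.748 W


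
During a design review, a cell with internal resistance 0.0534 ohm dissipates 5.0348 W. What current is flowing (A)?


I = sqrt(Q / R) = sqrt(5.0348 / 0.0534) = sqrt(94.285) = 9.710 A

9.710 A


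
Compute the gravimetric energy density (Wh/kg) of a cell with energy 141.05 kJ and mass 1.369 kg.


Convert: E = 141.05 kJ = 39.181 Wh
ED = E / m = 39.181 / 1.369 = 28.62 Wh/kg

28.62 Wh/kg


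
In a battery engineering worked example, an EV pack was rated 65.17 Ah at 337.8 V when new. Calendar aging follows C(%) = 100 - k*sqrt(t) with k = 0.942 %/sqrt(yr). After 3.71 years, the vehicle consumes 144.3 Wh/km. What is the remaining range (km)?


Step 1: capacity retention = 100 - 0.942 * sqrt(3.71) = 100 - 0.942 * 1.9261 = 98.186%
Step 2: C_now = 65.17 * 98.186/100 = 63.988 Ah
Step 3: E_pack = V * C_now = 337.8 * 63.988 = 21615 Wh
Step 4: range = E_pack / consumption = 21615 / 144.3 = 149.8 km

149.8 km


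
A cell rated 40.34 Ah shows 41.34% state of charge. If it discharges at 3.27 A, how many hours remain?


Step 1: remaining = SOC/100 * C_total = 41.34/100 * 40.34 = 16.677 Ah
Step 2: t = remaining / I = 16.677 / 3.27 = 5.100 hr

5.100 hr


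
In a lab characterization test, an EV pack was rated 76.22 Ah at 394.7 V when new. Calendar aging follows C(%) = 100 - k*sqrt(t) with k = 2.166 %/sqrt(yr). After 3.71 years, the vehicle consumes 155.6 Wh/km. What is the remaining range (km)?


Step 1: capacity retention = 100 - 2.166 * sqrt(3.71) = 100 - 2.166 * 1.9261 = 95.828%
Step 2: C_now = 76.22 * 95.828/100 = 73.04 Ah
Step 3: E_pack = V * C_now = 394.7 * 73.04 = 28829 Wh
Step 4: range = E_pack / consumption = 28829 / 155.6 = 185.3 km

185.3 km


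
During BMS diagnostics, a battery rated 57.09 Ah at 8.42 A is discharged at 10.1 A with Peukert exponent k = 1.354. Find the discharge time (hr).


t_rated = C / I_rated = 57.09 / 8.42 = 6.7803 hr
(I_rated/I)^k = (0.83366)^1.354 = 0.78166
t = t_rated * (I_rated/I)^k = 6.7803 * 0.78166 = 5.300 hr

5.300 hr


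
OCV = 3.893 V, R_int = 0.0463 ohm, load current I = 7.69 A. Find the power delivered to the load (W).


Step 1: V_terminal = OCV - I*R = 3.893 - 7.69 * 0.0463 = 3.537 V
Step 2: P_out = V_terminal * I = 3.537 * 7.69 = 27.20 W

27.20 W


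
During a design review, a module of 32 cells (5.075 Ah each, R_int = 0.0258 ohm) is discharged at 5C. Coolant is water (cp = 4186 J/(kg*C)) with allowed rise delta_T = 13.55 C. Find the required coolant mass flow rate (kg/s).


Step 1: I = 5 * 5.075 = 25.375 A
Step 2: Q_cell = I^2 * R = 25.375^2 * 0.0258 = 16.612 W
Step 3: Q_total = 32 * 16.612 = 531.58 W
Step 4: m_dot = Q_total / (cp * dT) = 531.58 / (4186 * 13.55) = 0.009372 kg/s

0.009372 kg/s


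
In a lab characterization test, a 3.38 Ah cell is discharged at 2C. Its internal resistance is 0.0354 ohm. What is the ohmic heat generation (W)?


Step 1: I = C_rate * capacity = 2 * 3.38 = 6.76 A
Step 2: Q = I^2 * R = 6.76^2 * 0.0354 = 45.698 * 0.0354 = 1.618 W

1.618 W


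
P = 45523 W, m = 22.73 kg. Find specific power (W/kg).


SP = P / m = 45523 / 22.73 = 2003 W/kg

2003 W/kg


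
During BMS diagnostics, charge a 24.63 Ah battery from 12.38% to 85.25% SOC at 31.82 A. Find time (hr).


delta_Ah = 24.63 * (85.25 - 12.38) / 100 = 17.948 Ah
t = delta_Ah / I = 17.948 / 31.82 = 0.5640 hr

0.5640 hr


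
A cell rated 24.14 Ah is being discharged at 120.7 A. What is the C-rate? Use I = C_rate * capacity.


C_rate = I / capacity = 120.7 / 24.14 = 5C

5C


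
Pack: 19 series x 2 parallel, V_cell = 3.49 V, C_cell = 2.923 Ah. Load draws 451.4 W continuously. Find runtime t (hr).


Step 1: E_pack = Ns * V_cell * Np * C_cell = 19 * 3.49 * 2 * 2.923 = 387.65 Wh
Step 2: t = E_pack / P = 387.65 / 451.4 = 0.8588 hr

0.8588 hr


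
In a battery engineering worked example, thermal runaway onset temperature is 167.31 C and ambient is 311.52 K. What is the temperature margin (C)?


Convert: T_ambient = 311.52 K = 38.37 C
margin = 167.31 - 38.37 = 128.94 C

128.94 C


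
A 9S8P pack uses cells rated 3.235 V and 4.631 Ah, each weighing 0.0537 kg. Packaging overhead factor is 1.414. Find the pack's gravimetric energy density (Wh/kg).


Step 1: V_pack = 9 * 3.235 = 29.115 V
Step 2: C_pack = 8 * 4.631 = 37.048 Ah
Step 3: E_pack = V_pack * C_pack = 29.115 * 37.048 = 1078.7 Wh
Step 4: m_pack = 9 * 8 * 0.0537 * 1.414 = 5.4671 kg
Step 5: ED = E_pack / m_pack = 1078.7 / 5.4671 = 197.3 Wh/kg

197.3 Wh/kg


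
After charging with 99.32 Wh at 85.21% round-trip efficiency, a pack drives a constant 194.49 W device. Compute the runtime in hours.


Step 1: E_discharge = eta/100 * E_charge = 85.21/100 * 99.32 = 84.631 Wh
Step 2: t = E_discharge / P = 84.631 / 194.49 = 0.4351 hr

0.4351 hr


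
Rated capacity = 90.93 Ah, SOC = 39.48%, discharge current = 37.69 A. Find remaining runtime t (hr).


Step 1: remaining = SOC/100 * C_total = 39.48/100 * 90.93 = 35.899 Ah
Step 2: t = remaining / I = 35.899 / 37.69 = 0.9525 hr

0.9525 hr


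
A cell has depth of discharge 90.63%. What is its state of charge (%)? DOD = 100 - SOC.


SOC = 100 - DOD = 100 - 90.63 = 9.37%

9.37%


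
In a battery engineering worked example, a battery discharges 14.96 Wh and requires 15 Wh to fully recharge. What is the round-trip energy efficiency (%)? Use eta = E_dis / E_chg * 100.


Round-trip efficiency = 14.96/15 * 100% = 99.73%

99.73%


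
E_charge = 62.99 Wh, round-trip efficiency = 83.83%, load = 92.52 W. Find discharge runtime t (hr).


Step 1: E_discharge = eta/100 * E_charge = 83.83/100 * 62.99 = 52.805 Wh
Step 2: t = E_discharge / P = 52.805 / 92.52 = 0.5707 hr

0.5707 hr


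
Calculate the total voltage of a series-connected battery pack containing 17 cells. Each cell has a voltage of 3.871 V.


With 17 cells in series at 3.871 V each, V_pack = 65.807 V

65.807 V


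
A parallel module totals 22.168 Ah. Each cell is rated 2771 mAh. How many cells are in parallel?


Convert: C_cell = 2771 mAh = 2.771 Ah
n = C_total / C_cell = 22.168 / 2.771 = 8

8


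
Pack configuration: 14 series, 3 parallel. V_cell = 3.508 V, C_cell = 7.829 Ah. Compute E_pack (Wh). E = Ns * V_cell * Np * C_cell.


E = Ns * Vcell * Np * Ccell = 14 * 3.508 * 3 * 7.829 = 1153 Wh

1153 Wh


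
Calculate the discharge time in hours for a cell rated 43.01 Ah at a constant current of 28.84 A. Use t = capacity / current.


t = capacity / current = 43.01 / 28.84 = 1.491 hr

1.491 hr


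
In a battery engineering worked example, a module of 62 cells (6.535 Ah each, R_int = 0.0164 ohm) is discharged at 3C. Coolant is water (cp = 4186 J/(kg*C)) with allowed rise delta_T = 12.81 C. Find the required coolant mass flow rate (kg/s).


Step 1: I = 3 * 6.535 = 19.605 A
Step 2: Q_cell = I^2 * R = 19.605^2 * 0.0164 = 6.3034 W
Step 3: Q_total = 62 * 6.3034 = 390.81 W
Step 4: m_dot = Q_total / (cp * dT) = 390.81 / (4186 * 12.81) = 0.007288 kg/s

0.007288 kg/s


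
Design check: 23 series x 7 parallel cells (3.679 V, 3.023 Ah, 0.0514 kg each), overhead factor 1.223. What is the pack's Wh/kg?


Step 1: V_pack = 23 * 3.679 = 84.617 V
Step 2: C_pack = 7 * 3.023 = 21.161 Ah
Step 3: E_pack = V_pack * C_pack = 84.617 * 21.161 = 1790.6 Wh
Step 4: m_pack = 23 * 7 * 0.0514 * 1.223 = 10.121 kg
Step 5: ED = E_pack / m_pack = 1790.6 / 10.121 = 176.9 Wh/kg

176.9 Wh/kg


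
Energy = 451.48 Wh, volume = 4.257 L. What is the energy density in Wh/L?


ED = E / V = 451.48 / 4.257 = 106.1 Wh/L

106.1 Wh/L


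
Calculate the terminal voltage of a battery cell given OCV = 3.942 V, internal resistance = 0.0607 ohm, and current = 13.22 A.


V = OCV - I*R = 3.942 - 13.22 * 0.0607 = 3.140 V

3.140 V


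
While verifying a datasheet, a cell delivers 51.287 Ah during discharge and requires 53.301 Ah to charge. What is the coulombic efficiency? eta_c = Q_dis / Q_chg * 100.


Coulombic efficiency = 51.287/53.301 * 100% = 96.22%

96.22%


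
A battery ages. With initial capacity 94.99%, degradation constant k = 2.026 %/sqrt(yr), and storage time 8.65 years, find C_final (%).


Step 1: sqrt(8.65 yr) = 2.9411
Step 2: drop = 2.026 * 2.9411 = 5.9587
Step 3: C_final = 94.99 - 5.9587 = 89.03%

89.03%


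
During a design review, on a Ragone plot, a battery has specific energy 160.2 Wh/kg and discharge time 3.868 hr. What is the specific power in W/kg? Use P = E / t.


Specific power = 160.2 Wh/kg / 3.868 hr = 41.42 W/kg

41.42 W/kg


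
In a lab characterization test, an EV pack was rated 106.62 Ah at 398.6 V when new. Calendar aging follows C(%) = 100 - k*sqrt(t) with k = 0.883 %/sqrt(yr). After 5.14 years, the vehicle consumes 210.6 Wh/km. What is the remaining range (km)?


Step 1: capacity retention = 100 - 0.883 * sqrt(5.14) = 100 - 0.883 * 2.2672 = 97.998%
Step 2: C_now = 106.62 * 97.998/100 = 104.49 Ah
Step 3: E_pack = V * C_now = 398.6 * 104.49 = 41650 Wh
Step 4: range = E_pack / consumption = 41650 / 210.6 = 197.8 km

197.8 km


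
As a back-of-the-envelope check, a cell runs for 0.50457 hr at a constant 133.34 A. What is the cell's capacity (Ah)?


C = I * t = 133.34 * 0.50457 = 67.28 Ah

67.28 Ah


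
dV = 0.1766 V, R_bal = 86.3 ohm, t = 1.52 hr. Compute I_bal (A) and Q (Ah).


I_bal = dV / R = 0.1766 / 86.3 = 0.0020463 A
Q = I_bal * t = 0.0020463 * 1.52 = 0.003110 Ah

I=0.0020463 A, Q=0.003110 Ah


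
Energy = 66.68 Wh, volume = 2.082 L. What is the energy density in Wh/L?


ED = E / V = 66.68 / 2.082 = 32.03 Wh/L

32.03 Wh/L


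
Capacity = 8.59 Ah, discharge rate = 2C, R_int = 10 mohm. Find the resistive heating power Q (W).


Convert: R = 10 mohm = 0.01 ohm
Step 1: I = C_rate * capacity = 2 * 8.59 = 17.18 A
Step 2: Q = I^2 * R = 17.18^2 * 0.01 = 295.15 * 0.01 = 2.952 W

2.952 W


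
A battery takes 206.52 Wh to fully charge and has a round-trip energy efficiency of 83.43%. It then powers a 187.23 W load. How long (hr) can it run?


Step 1: E_discharge = eta/100 * E_charge = 83.43/100 * 206.52 = 172.3 Wh
Step 2: t = E_discharge / P = 172.3 / 187.23 = 0.9203 hr

0.9203 hr


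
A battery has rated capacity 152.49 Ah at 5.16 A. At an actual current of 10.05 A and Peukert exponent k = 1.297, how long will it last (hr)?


Step 1: t_rated = C / I_rated = 152.49 / 5.16 = 29.552 hr
Step 2: ratio = 5.16 / 10.05 = 0.51343
Step 3: ratio^k = 0.51343^1.297 = 0.42121
Step 4: t = t_rated * ratio^k = 29.552 * 0.42121 = 12.45 hr

12.45 hr


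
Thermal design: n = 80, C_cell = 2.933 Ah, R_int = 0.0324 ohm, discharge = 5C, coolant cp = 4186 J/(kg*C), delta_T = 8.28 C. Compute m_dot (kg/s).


Step 1: I = 5 * 2.933 = 14.665 A
Step 2: Q_cell = I^2 * R = 14.665^2 * 0.0324 = 6.968 W
Step 3: Q_total = 80 * 6.968 = 557.44 W
Step 4: m_dot = Q_total / (cp * dT) = 557.44 / (4186 * 8.28) = 0.01608 kg/s

0.01608 kg/s


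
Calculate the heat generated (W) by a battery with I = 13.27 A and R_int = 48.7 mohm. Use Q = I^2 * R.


Convert: R = 48.7 mohm = 0.0487 ohm
I^2 = 176.09
Q = 176.09 * 0.0487 = 8.576 W

8.576 W


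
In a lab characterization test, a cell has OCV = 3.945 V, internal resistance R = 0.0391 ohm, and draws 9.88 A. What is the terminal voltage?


V = OCV - I*R = 3.945 - 9.88 * 0.0391 = 3.559 V

3.559 V


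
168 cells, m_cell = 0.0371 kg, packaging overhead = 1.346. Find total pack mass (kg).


m_pack = n * m_cell * overhead = 168 * 0.0371 * 1.346 = 8.389 kg

8.389 kg


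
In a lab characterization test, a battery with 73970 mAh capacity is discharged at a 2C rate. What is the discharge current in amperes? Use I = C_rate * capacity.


Convert: capacity = 73970 mAh = 73.97 Ah
At 2C: I = 2 * 73.97 Ah = 147.94 A

147.94 A


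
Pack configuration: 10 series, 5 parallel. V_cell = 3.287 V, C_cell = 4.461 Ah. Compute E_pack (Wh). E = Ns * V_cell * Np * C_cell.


V_pack = 10 * 3.287 = 32.87 V
C_pack = 5 * 4.461 = 22.305 Ah
E = V_pack * C_pack = 32.87 * 22.305 = 733.2 Wh

733.2 Wh


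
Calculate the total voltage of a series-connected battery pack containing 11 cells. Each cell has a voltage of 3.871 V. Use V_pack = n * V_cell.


V_pack = n * V_cell = 11 * 3.871 = 42.581 V

42.581 V


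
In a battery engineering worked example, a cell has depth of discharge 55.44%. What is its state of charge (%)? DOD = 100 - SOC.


SOC = 100 - DOD = 100 - 55.44 = 44.56%

44.56%


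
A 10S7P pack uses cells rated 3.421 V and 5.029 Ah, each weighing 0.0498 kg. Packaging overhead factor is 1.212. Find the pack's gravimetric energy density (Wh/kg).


Step 1: V_pack = 10 * 3.421 = 34.21 V
Step 2: C_pack = 7 * 5.029 = 35.203 Ah
Step 3: E_pack = V_pack * C_pack = 34.21 * 35.203 = 1204.3 Wh
Step 4: m_pack = 10 * 7 * 0.0498 * 1.212 = 4.225 kg
Step 5: ED = E_pack / m_pack = 1204.3 / 4.225 = 285.0 Wh/kg

285.0 Wh/kg


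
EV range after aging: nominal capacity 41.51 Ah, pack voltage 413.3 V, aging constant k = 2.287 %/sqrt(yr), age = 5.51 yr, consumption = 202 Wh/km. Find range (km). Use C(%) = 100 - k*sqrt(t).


Step 1: capacity retention = 100 - 2.287 * sqrt(5.51) = 100 - 2.287 * 2.3473 = 94.632%
Step 2: C_now = 41.51 * 94.632/100 = 39.282 Ah
Step 3: E_pack = V * C_now = 413.3 * 39.282 = 16235 Wh
Step 4: range = E_pack / consumption = 16235 / 202 = 80.37 km

80.37 km


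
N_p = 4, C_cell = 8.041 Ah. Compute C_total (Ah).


Parallel capacities add: 4 * 8.041 Ah = 32.164 Ah

32.164 Ah


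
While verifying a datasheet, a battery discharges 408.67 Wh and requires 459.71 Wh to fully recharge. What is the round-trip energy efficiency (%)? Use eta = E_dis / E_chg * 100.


Round-trip efficiency = 408.67/459.71 * 100% = 88.90%

88.90%


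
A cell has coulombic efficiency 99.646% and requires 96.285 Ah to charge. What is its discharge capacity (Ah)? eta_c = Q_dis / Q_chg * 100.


Q_dis = eta/100 * Q_chg = 99.646/100 * 96.285 = 95.94 Ah

95.94 Ah


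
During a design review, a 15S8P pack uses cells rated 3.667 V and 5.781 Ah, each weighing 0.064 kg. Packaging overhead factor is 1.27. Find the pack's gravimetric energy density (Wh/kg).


Step 1: V_pack = 15 * 3.667 = 55.005 V
Step 2: C_pack = 8 * 5.781 = 46.248 Ah
Step 3: E_pack = V_pack * C_pack = 55.005 * 46.248 = 2543.9 Wh
Step 4: m_pack = 15 * 8 * 0.064 * 1.27 = 9.7536 kg
Step 5: ED = E_pack / m_pack = 2543.9 / 9.7536 = 260.8 Wh/kg

260.8 Wh/kg


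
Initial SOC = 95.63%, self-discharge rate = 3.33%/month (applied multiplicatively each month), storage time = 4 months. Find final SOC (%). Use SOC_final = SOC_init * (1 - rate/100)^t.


Monthly retention factor = 1 - 3.33/100 = 0.9667
Over 4 months: factor^4 = 0.87331
SOC_final = 95.63 * 0.87331 = 83.51%

83.51%


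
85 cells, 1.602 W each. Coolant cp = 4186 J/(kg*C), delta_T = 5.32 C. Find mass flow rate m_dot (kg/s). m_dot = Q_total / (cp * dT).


Step 1: Total heat Q = 85 * 1.602 W = 136.17 W
Step 2: denom = cp * dT = 4186 * 5.32 = 22270
Step 3: m_dot = 136.17 / 22270 = 0.006115 kg/s

0.006115 kg/s


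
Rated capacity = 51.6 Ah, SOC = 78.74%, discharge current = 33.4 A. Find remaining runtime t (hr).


Step 1: remaining = SOC/100 * C_total = 78.74/100 * 51.6 = 40.63 Ah
Step 2: t = remaining / I = 40.63 / 33.4 = 1.216 hr

1.216 hr


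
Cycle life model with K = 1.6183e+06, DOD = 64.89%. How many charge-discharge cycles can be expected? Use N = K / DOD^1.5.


DOD^1.5 = 522.72
N = K / DOD^1.5 = 1.6183e+06 / 522.72 = 3096

3096 cycles


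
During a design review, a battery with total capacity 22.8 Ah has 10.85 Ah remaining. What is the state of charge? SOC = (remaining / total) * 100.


SOC% = 10.85 / 22.8 * 100 = 47.59%

47.59%


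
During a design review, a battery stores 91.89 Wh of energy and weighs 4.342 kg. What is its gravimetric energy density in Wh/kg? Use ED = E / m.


Specific energy = 91.89 Wh / 4.342 kg = 21.16 Wh/kg

21.16 Wh/kg


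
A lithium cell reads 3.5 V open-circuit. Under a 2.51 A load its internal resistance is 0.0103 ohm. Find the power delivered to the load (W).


Step 1: V_terminal = OCV - I*R = 3.5 - 2.51 * 0.0103 = 3.4741 V
Step 2: P_out = V_terminal * I = 3.4741 * 2.51 = 8.720 W

8.720 W


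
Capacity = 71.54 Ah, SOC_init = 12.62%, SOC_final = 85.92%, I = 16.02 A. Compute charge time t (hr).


Step 1: dSOC = 85.92% - 12.62% = 73.3%
Step 2: delta_Ah = 71.54 * 73.3 / 100 = 52.439 Ah
Step 3: t = 52.439 / 16.02 = 3.273 hr

3.273 hr


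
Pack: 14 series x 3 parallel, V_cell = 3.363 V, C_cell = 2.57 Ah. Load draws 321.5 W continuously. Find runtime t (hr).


Step 1: E_pack = Ns * V_cell * Np * C_cell = 14 * 3.363 * 3 * 2.57 = 363 Wh
Step 2: t = E_pack / P = 363 / 321.5 = 1.129 hr

1.129 hr


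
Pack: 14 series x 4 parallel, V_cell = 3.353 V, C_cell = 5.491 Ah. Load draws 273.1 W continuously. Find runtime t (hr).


Step 1: E_pack = Ns * V_cell * Np * C_cell = 14 * 3.353 * 4 * 5.491 = 1031 Wh
Step 2: t = E_pack / P = 1031 / 273.1 = 3.775 hr

3.775 hr


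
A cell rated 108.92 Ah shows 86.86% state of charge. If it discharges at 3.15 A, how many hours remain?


Step 1: remaining = SOC/100 * C_total = 86.86/100 * 108.92 = 94.608 Ah
Step 2: t = remaining / I = 94.608 / 3.15 = 30.03 hr

30.03 hr


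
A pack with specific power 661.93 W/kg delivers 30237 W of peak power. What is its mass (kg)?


m = P / SP = 30237 / 661.93 = 45.68 kg

45.68 kg


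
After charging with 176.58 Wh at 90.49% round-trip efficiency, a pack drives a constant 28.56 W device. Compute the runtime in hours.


Step 1: E_discharge = eta/100 * E_charge = 90.49/100 * 176.58 = 159.79 Wh
Step 2: t = E_discharge / P = 159.79 / 28.56 = 5.595 hr

5.595 hr


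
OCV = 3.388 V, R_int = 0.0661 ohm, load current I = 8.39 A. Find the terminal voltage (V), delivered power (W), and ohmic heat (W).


Step 1: V_terminal = OCV - I*R = 3.388 - 8.39 * 0.0661 = 2.8334 V
Step 2: P_out = V_terminal * I = 2.8334 * 8.39 = 23.77 W
Step 3: Q = I^2 * R = 8.39^2 * 0.0661 = 4.653 W

V=2.8334 V, P=23.77 W, Q=4.653 W
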